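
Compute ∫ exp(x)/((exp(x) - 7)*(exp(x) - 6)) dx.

Let u = e^x, du = e^x dx.
The integral becomes ∫ du/((u-7)(u-6)); decompose into partial fractions.

log(exp(x) - 7) - log(exp(x) - 6) + C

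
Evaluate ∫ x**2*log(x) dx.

Use integration by parts with u = log(x), dv = x**2 dx.
Then du = 1/x dx and v = x**3/3.

x**3*log(x)/3 - x**3/9 + C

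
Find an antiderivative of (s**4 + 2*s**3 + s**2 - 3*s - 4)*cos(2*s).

s**4*sin(2*s)/2 + s**3*sin(2*s) + s**3*cos(2*s) - s**2*sin(2*s) + 3*s**2*cos(2*s)/2 - 3*s*sin(2*s) - s*cos(2*s) - 3*sin(2*s)/2 - 3*cos(2*s)/2 + C

Use integration by parts with u = s**4 + 2*s**3 + s**2 - 3*s - 4, dv = cos(2*s) ds, so v = sin(2*s)/2.
Apply parts 4 times (tabular method): alternate signs, differentiate u down to 0, integrate dv up.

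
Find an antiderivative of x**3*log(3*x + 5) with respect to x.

x**4*log(3*x + 5)/4 - x**4/16 + 5*x**3/36 - 25*x**2/72 + 125*x/108 - 625*log(3*x + 5)/324 + C

Use integration by parts with u = log(3*x + 5), dv = x**3 dx.
Then du = 3/(3*x + 5) dx and v = x**4/4.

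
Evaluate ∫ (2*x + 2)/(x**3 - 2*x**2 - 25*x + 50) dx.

2*log(x - 5)/5 - 2*log(x - 2)/7 - 4*log(x + 5)/35 + C

Factor the denominator: (x - 5)*(x - 2)*(x + 5).
Partial-fraction decomposition: -4/(35*(x + 5)) - 2/(7*(x - 2)) + 2/(5*(x - 5)).
Integrate each term: A/(x−a) contributes A·log|x−a|.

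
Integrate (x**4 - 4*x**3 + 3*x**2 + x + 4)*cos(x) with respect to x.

Use integration by parts with u = x**4 - 4*x**3 + 3*x**2 + x + 4, dv = cos(x) dx, so v = sin(x).
Apply parts 4 times (tabular method): alternate signs, differentiate u down to 0, integrate dv up.

x**4*sin(x) - 4*x**3*sin(x) + 4*x**3*cos(x) - 9*x**2*sin(x) - 12*x**2*cos(x) + 25*x*sin(x) - 18*x*cos(x) + 22*sin(x) + 25*cos(x) + C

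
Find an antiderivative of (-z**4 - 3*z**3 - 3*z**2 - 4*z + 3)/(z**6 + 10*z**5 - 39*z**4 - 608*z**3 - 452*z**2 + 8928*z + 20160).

-691*log(z - 6)/5200 + 91*log(z - 5)/891 + 712*log(z + 4)/2025 - 243*log(z + 6)/176 + 124*log(z + 7)/117 + 31/(180*z + 720) + C

Factor the denominator: (z - 6)*(z - 5)*(z + 4)**2*(z + 6)*(z + 7).
Partial-fraction decomposition: 124/(117*(z + 7)) - 243/(176*(z + 6)) + 712/(2025*(z + 4)) - 31/(180*(z + 4)**2) + 91/(891*(z - 5)) - 691/(5200*(z - 6)).
Integrate each term; A/(z−a) gives A·log|z−a|; A/(z−a)² gives −A/(z−a).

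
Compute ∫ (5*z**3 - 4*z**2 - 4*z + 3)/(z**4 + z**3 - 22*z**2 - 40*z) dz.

Factor the denominator: z*(z - 5)*(z + 2)*(z + 4).
Partial-fraction decomposition: 365/(72*(z + 4)) - 45/(28*(z + 2)) + 508/(315*(z - 5)) - 3/(40*z).
Integrate each term: A/(z−a) contributes A·log|z−a|.

-3*log(z)/40 + 508*log(z - 5)/315 - 45*log(z + 2)/28 + 365*log(z + 4)/72 + C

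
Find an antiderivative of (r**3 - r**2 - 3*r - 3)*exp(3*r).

(9*r**3 - 18*r**2 - 15*r - 22)*exp(3*r)/27 + C

Use integration by parts with u = r**3 - r**2 - 3*r - 3, dv = exp(3*r) dr, so v = exp(3*r)/3.
Apply parts 3 times (tabular method): alternate signs, differentiate u down to 0, integrate dv up.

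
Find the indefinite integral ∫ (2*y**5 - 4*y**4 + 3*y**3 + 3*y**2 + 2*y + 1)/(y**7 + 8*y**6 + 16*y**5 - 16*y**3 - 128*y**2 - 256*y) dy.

Factor the denominator: y*(y - 2)*(y + 2)*(y + 4)**2*(y**2 + 4).
Partial-fraction decomposition: -(49*y + 864)/(3200*(y**2 + 4)) + 32257/(57600*(y + 4)) + 3223/(960*(y + 4)**2) - 143/(256*(y + 2)) + 41/(2304*(y - 2)) - 1/(256*y).
Integrate each term; A/(y−a) gives A·log|y−a|; the (By+D)/(y²+p²) term gives a log and an atan.

-log(y)/256 + 41*log(y - 2)/2304 - 143*log(y + 2)/256 + 32257*log(y + 4)/57600 - 49*log(y**2 + 4)/6400 - 27*atan(y/2)/200 - 3223/(960*y + 3840) + C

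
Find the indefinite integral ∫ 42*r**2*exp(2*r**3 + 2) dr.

Let u = 2*r**3 + 2, so du = (6*r**2) dr.
Rewriting, the integral becomes 7·∫ e^u du = 7·e^u.
Substituting back, u = 2*r**3 + 2.

7*exp(2*r**3 + 2) + C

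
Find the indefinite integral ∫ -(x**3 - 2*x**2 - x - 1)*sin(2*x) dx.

Use integration by parts with u = x**3 - 2*x**2 - x - 1, dv = -sin(2*x) dx, so v = cos(2*x)/2.
Apply parts 3 times (tabular method): alternate signs, differentiate u down to 0, integrate dv up.

x**3*cos(2*x)/2 - 3*x**2*sin(2*x)/4 - x**2*cos(2*x) + x*sin(2*x) - 5*x*cos(2*x)/4 + 5*sin(2*x)/8 + C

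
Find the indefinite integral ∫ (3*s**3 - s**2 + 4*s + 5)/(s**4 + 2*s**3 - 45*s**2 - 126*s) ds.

Factor the denominator: s*(s - 7)*(s + 3)*(s + 6).
Partial-fraction decomposition: 703/(234*(s + 6)) - 97/(90*(s + 3)) + 1013/(910*(s - 7)) - 5/(126*s).
Integrate each term: A/(s−a) contributes A·log|s−a|.

-5*log(s)/126 + 1013*log(s - 7)/910 - 97*log(s + 3)/90 + 703*log(s + 6)/234 + C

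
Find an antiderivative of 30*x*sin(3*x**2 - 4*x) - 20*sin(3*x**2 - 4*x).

-5*cos(3*x**2 - 4*x) + C

Let u = 3*x**2 - 4*x, so du = (6*x - 4) dx.
Rewriting, the integral becomes 5·∫ sin(u) du = 5·-cos(u).
Substituting back, u = 3*x**2 - 4*x.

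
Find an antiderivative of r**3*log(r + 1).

Use integration by parts with u = log(r + 1), dv = r**3 dr.
Then du = 1/(r + 1) dr and v = r**4/4.

r**4*log(r + 1)/4 - r**4/16 + r**3/12 - r**2/8 + r/4 - log(r + 1)/4 + C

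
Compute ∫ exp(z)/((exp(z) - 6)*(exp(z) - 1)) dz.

log(exp(z) - 6)/5 - log(exp(z) - 1)/5 + C

Let u = e^z, du = e^z dz.
The integral becomes ∫ du/((u-1)(u-6)); decompose into partial fractions.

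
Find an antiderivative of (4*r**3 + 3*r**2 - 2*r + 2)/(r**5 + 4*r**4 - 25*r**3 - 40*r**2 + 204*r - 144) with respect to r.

Factor the denominator: (r - 3)*(r - 2)*(r - 1)*(r + 4)*(r + 6).
Partial-fraction decomposition: -53/(72*(r + 6)) + 33/(70*(r + 4)) + 1/(10*(r - 1)) - 7/(8*(r - 2)) + 131/(126*(r - 3)).
Integrate each term: A/(r−a) contributes A·log|r−a|.

131*log(r - 3)/126 - 7*log(r - 2)/8 + log(r - 1)/10 + 33*log(r + 4)/70 - 53*log(r + 6)/72 + C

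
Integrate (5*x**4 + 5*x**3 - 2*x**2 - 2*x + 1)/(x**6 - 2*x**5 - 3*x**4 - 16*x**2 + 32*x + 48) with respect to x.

Factor the denominator: (x - 3)*(x - 2)*(x + 1)*(x + 2)*(x**2 + 4).
Partial-fraction decomposition: -(332*x - 447)/(520*(x**2 + 4)) - 37/(160*(x + 2)) + 1/(60*(x + 1)) - 109/(96*(x - 2)) + 517/(260*(x - 3)).
Integrate each term; A/(x−a) gives A·log|x−a|; the (Bx+D)/(x²+p²) term gives a log and an atan.

517*log(x - 3)/260 - 109*log(x - 2)/96 + log(x + 1)/60 - 37*log(x + 2)/160 - 83*log(x**2 + 4)/260 + 447*atan(x/2)/1040 + C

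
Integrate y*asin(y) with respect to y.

y**2*asin(y)/2 + y*sqrt(-y**2 + 1)/4 - asin(y)/4 + C

Use integration by parts with u = arcsin(y), dv = y dy.
Then du = 1/sqrt(-y**2 + 1) dy.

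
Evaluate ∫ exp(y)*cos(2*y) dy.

Let I denote the integral. Integrate by parts with u = cos(2*y), dv = exp(y) dy, so v = exp(y): I = exp(y)*cos(2*y) + 2·∫ exp(y)*sin(2*y) dy.
Apply parts again with u = sin(2*y), dv = exp(y) dy: ∫ exp(y)*sin(2*y) dy = exp(y)*sin(2*y) − 2·I. Substituting back brings back I: I = 2*exp(y)*sin(2*y) + exp(y)*cos(2*y) − 4·I.
Solving for I: (1 + 4)·I equals the remaining terms, so I = (1/5)·(2*exp(y)*sin(2*y) + exp(y)*cos(2*y)).

2*exp(y)*sin(2*y)/5 + exp(y)*cos(2*y)/5 + C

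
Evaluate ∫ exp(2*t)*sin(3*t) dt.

2*exp(2*t)*sin(3*t)/13 - 3*exp(2*t)*cos(3*t)/13 + C

Let I denote the integral. Integrate by parts with u = sin(3*t), dv = exp(2*t) dt, so v = exp(2*t)/2: I = exp(2*t)*sin(3*t)/2 − (3/2)·∫ exp(2*t)*cos(3*t) dt.
Apply parts again with u = cos(3*t), dv = exp(2*t) dt: ∫ exp(2*t)*cos(3*t) dt = exp(2*t)*cos(3*t)/2 + (3/2)·I. Substituting back brings back I: I = exp(2*t)*sin(3*t)/2 - 3*exp(2*t)*cos(3*t)/4 − (9/4)·I.
Solving for I: (1 + 9/4)·I equals the remaining terms, so I = (4/13)·(exp(2*t)*sin(3*t)/2 - 3*exp(2*t)*cos(3*t)/4).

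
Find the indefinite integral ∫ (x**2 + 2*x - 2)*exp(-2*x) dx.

Use integration by parts with u = x**2 + 2*x - 2, dv = exp(-2*x) dx, so v = -exp(-2*x)/2.
Apply parts 2 times (tabular method): alternate signs, differentiate u down to 0, integrate dv up.

(-2*x**2 - 6*x + 1)*exp(-2*x)/4 + C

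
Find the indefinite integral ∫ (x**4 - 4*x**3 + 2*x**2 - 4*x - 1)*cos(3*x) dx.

x**4*sin(3*x)/3 - 4*x**3*sin(3*x)/3 + 4*x**3*cos(3*x)/9 + 2*x**2*sin(3*x)/9 - 4*x**2*cos(3*x)/3 - 4*x*sin(3*x)/9 + 4*x*cos(3*x)/27 - 31*sin(3*x)/81 - 4*cos(3*x)/27 + C

Use integration by parts with u = x**4 - 4*x**3 + 2*x**2 - 4*x - 1, dv = cos(3*x) dx, so v = sin(3*x)/3.
Apply parts 4 times (tabular method): alternate signs, differentiate u down to 0, integrate dv up.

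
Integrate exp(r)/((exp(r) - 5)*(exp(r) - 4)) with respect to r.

log(exp(r) - 5) - log(exp(r) - 4) + C

Let u = e^r, du = e^r dr.
The integral becomes ∫ du/((u-4)(u-5)); decompose into partial fractions.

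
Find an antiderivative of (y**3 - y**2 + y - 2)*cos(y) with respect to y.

y**3*sin(y) - y**2*sin(y) + 3*y**2*cos(y) - 5*y*sin(y) - 2*y*cos(y) - 5*cos(y) + C

Use integration by parts with u = y**3 - y**2 + y - 2, dv = cos(y) dy, so v = sin(y).
Apply parts 3 times (tabular method): alternate signs, differentiate u down to 0, integrate dv up.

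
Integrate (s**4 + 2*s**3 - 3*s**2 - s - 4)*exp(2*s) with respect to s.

(s**4 - 3*s**2 + 2*s - 5)*exp(2*s)/2 + C

Use integration by parts with u = s**4 + 2*s**3 - 3*s**2 - s - 4, dv = exp(2*s) ds, so v = exp(2*s)/2.
Apply parts 4 times (tabular method): alternate signs, differentiate u down to 0, integrate dv up.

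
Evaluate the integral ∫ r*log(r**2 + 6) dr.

r**2*log(r**2 + 6)/2 - r**2/2 + 3*log(r**2 + 6) + C

Let u = r**2 + 6, so du = (2*r) dr.
The integral becomes (1/2)·∫ log(u) du; integrate by parts with u′=log(u), dv′=du.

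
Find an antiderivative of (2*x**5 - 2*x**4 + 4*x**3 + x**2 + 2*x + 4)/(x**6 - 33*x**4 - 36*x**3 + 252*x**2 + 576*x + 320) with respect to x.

5539*log(x - 5)/2646 - 91*log(x - 4)/72 - log(x + 1)/18 - 1781*log(x + 2)/882 + 701*log(x + 4)/216 - 31/(21*x + 42) + C

Factor the denominator: (x - 5)*(x - 4)*(x + 1)*(x + 2)**2*(x + 4).
Partial-fraction decomposition: 701/(216*(x + 4)) - 1781/(882*(x + 2)) + 31/(21*(x + 2)**2) - 1/(18*(x + 1)) - 91/(72*(x - 4)) + 5539/(2646*(x - 5)).
Integrate each term; A/(x−a) gives A·log|x−a|; A/(x−a)² gives −A/(x−a).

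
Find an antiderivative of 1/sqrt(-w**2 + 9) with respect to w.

asin(w/3) + C

Substitute w = 3·sin(θ), so dw = 3·cos(θ) dθ and the radical becomes sqrt(-w**2 + 9) = 3·cos(θ) by the Pythagorean identity.
Integrate the resulting trig expression in θ, then back-substitute θ = asin(w/3), sin(θ) = w/3, cos(θ) = sqrt(-w**2 + 9)/3 (absorbing any constant into C).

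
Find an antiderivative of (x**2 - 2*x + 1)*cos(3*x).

x**2*sin(3*x)/3 - 2*x*sin(3*x)/3 + 2*x*cos(3*x)/9 + 7*sin(3*x)/27 - 2*cos(3*x)/9 + C

Use integration by parts with u = x**2 - 2*x + 1, dv = cos(3*x) dx, so v = sin(3*x)/3.
Apply parts 2 times (tabular method): alternate signs, differentiate u down to 0, integrate dv up.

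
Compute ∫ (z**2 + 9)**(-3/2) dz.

Substitute z = 3·tan(θ), so dz = 3·sec(θ)^2 dθ and the radical becomes sqrt(z**2 + 9) = 3·sec(θ) by the Pythagorean identity.
Integrate the resulting trig expression in θ, then back-substitute tan(θ) = z/3, sec(θ) = sqrt(z**2 + 9)/3 (absorbing any constant into C).

z/(9*sqrt(z**2 + 9)) + C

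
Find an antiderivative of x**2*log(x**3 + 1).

Let u = x**3 + 1, so du = (3*x**2) dx.
The integral becomes (1/3)·∫ log(u) du; integrate by parts with u′=log(u), dv′=du.

x**3*log(x**3 + 1)/3 - x**3/3 + log(x**3 + 1)/3 + C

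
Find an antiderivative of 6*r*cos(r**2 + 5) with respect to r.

3*sin(r**2 + 5) + C

Let u = r**2 + 5, so du = (2*r) dr.
Rewriting, the integral becomes 3·∫ cos(u) du = 3·sin(u).
Substituting back, u = r**2 + 5.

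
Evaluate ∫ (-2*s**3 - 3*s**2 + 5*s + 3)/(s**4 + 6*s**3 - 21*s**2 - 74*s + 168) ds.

-9*log(s - 3)/10 + 5*log(s - 2)/18 + log(s + 4)/2 - 169*log(s + 7)/90 + C

Factor the denominator: (s - 3)*(s - 2)*(s + 4)*(s + 7).
Partial-fraction decomposition: -169/(90*(s + 7)) + 1/(2*(s + 4)) + 5/(18*(s - 2)) - 9/(10*(s - 3)).
Integrate each term: A/(s−a) contributes A·log|s−a|.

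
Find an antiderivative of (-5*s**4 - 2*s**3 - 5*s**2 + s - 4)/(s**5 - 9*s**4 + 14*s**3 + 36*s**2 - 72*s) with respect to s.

log(s)/18 - 3545*log(s - 6)/288 + 101*log(s - 3)/9 - 59*log(s - 2)/16 - 9*log(s + 2)/32 + C

Factor the denominator: s*(s - 6)*(s - 3)*(s - 2)*(s + 2).
Partial-fraction decomposition: -9/(32*(s + 2)) - 59/(16*(s - 2)) + 101/(9*(s - 3)) - 3545/(288*(s - 6)) + 1/(18*s).
Integrate each term: A/(s−a) contributes A·log|s−a|.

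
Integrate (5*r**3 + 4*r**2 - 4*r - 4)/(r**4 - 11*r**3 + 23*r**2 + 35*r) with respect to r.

-4*log(r)/35 + 1879*log(r - 7)/112 - 701*log(r - 5)/60 + log(r + 1)/48 + C

Factor the denominator: r*(r - 7)*(r - 5)*(r + 1).
Partial-fraction decomposition: 1/(48*(r + 1)) - 701/(60*(r - 5)) + 1879/(112*(r - 7)) - 4/(35*r).
Integrate each term: A/(r−a) contributes A·log|r−a|.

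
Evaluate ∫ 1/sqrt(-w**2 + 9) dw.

Substitute w = 3·sin(θ), so dw = 3·cos(θ) dθ and the radical becomes sqrt(-w**2 + 9) = 3·cos(θ) by the Pythagorean identity.
Integrate the resulting trig expression in θ, then back-substitute θ = asin(w/3), sin(θ) = w/3, cos(θ) = sqrt(-w**2 + 9)/3 (absorbing any constant into C).

asin(w/3) + C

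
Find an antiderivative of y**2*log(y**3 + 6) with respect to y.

y**3*log(y**3 + 6)/3 - y**3/3 + 2*log(y**3 + 6) + C

Let u = y**3 + 6, so du = (3*y**2) dy.
The integral becomes (1/3)·∫ log(u) du; integrate by parts with u′=log(u), dv′=du.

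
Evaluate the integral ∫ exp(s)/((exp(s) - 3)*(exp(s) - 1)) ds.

Let u = e^s, du = e^s ds.
The integral becomes ∫ du/((u-1)(u-3)); decompose into partial fractions.

log(exp(s) - 3)/2 - log(exp(s) - 1)/2 + C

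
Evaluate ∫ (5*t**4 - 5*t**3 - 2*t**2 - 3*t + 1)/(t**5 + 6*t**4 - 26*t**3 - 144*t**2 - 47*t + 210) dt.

29*log(t - 5)/32 + log(t - 1)/96 + 17*log(t + 2)/15 - 133*log(t + 3)/32 + 1137*log(t + 7)/160 + C

Factor the denominator: (t - 5)*(t - 1)*(t + 2)*(t + 3)*(t + 7).
Partial-fraction decomposition: 1137/(160*(t + 7)) - 133/(32*(t + 3)) + 17/(15*(t + 2)) + 1/(96*(t - 1)) + 29/(32*(t - 5)).
Integrate each term: A/(t−a) contributes A·log|t−a|.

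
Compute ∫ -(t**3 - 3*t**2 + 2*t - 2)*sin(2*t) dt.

t**3*cos(2*t)/2 - 3*t**2*sin(2*t)/4 - 3*t**2*cos(2*t)/2 + 3*t*sin(2*t)/2 + t*cos(2*t)/4 - sin(2*t)/8 - cos(2*t)/4 + C

Use integration by parts with u = t**3 - 3*t**2 + 2*t - 2, dv = -sin(2*t) dt, so v = cos(2*t)/2.
Apply parts 3 times (tabular method): alternate signs, differentiate u down to 0, integrate dv up.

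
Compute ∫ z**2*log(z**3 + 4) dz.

Let u = z**3 + 4, so du = (3*z**2) dz.
The integral becomes (1/3)·∫ log(u) du; integrate by parts with u′=log(u), dv′=du.

z**3*log(z**3 + 4)/3 - z**3/3 + 4*log(z**3 + 4)/3 + C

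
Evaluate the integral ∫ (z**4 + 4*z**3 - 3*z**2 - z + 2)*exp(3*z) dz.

(27*z**4 + 72*z**3 - 153*z**2 + 75*z + 29)*exp(3*z)/81 + C

Use integration by parts with u = z**4 + 4*z**3 - 3*z**2 - z + 2, dv = exp(3*z) dz, so v = exp(3*z)/3.
Apply parts 4 times (tabular method): alternate signs, differentiate u down to 0, integrate dv up.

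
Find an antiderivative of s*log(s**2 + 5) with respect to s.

Let u = s**2 + 5, so du = (2*s) ds.
The integral becomes (1/2)·∫ log(u) du; integrate by parts with u′=log(u), dv′=du.

s**2*log(s**2 + 5)/2 - s**2/2 + 5*log(s**2 + 5)/2 + C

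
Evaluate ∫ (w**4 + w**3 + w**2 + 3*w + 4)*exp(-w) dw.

(-w**4 - 5*w**3 - 16*w**2 - 35*w - 39)*exp(-w) + C

Use integration by parts with u = w**4 + w**3 + w**2 + 3*w + 4, dv = exp(-w) dw, so v = -exp(-w).
Apply parts 4 times (tabular method): alternate signs, differentiate u down to 0, integrate dv up.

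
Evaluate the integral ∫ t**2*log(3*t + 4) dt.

t**3*log(3*t + 4)/3 - t**3/9 + 2*t**2/9 - 16*t/27 + 64*log(3*t + 4)/81 + C

Use integration by parts with u = log(3*t + 4), dv = t**2 dt.
Then du = 3/(3*t + 4) dt and v = t**3/3.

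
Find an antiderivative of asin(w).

w*asin(w) + sqrt(-w**2 + 1) + C

Use integration by parts with u = arcsin(w), dv = dw.
Then du = 1/sqrt(-w**2 + 1) dw.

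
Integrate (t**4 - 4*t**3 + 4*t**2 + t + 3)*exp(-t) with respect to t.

(-t**4 - 4*t**2 - 9*t - 12)*exp(-t) + C

Use integration by parts with u = t**4 - 4*t**3 + 4*t**2 + t + 3, dv = exp(-t) dt, so v = -exp(-t).
Apply parts 4 times (tabular method): alternate signs, differentiate u down to 0, integrate dv up.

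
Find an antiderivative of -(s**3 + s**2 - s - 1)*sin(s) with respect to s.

Use integration by parts with u = s**3 + s**2 - s - 1, dv = -sin(s) ds, so v = cos(s).
Apply parts 3 times (tabular method): alternate signs, differentiate u down to 0, integrate dv up.

s**3*cos(s) - 3*s**2*sin(s) + s**2*cos(s) - 2*s*sin(s) - 7*s*cos(s) + 7*sin(s) - 3*cos(s) + C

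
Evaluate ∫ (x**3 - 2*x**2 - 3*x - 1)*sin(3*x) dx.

-x**3*cos(3*x)/3 + x**2*sin(3*x)/3 + 2*x**2*cos(3*x)/3 - 4*x*sin(3*x)/9 + 11*x*cos(3*x)/9 - 11*sin(3*x)/27 + 5*cos(3*x)/27 + C

Use integration by parts with u = x**3 - 2*x**2 - 3*x - 1, dv = sin(3*x) dx, so v = -cos(3*x)/3.
Apply parts 3 times (tabular method): alternate signs, differentiate u down to 0, integrate dv up.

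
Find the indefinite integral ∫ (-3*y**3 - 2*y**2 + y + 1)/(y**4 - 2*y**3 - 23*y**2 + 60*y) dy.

log(y)/60 - 73*log(y - 4)/12 + 95*log(y - 3)/24 - 107*log(y + 5)/120 + C

Factor the denominator: y*(y - 4)*(y - 3)*(y + 5).
Partial-fraction decomposition: -107/(120*(y + 5)) + 95/(24*(y - 3)) - 73/(12*(y - 4)) + 1/(60*y).
Integrate each term: A/(y−a) contributes A·log|y−a|.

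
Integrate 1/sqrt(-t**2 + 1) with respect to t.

asin(t) + C

Substitute t = sin(θ), so dt = cos(θ) dθ and the radical becomes sqrt(-t**2 + 1) = cos(θ) by the Pythagorean identity.
Integrate the resulting trig expression in θ, then back-substitute θ = asin(t), sin(θ) = t, cos(θ) = sqrt(-t**2 + 1) (absorbing any constant into C).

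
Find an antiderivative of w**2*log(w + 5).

w**3*log(w + 5)/3 - w**3/9 + 5*w**2/6 - 25*w/3 + 125*log(w + 5)/3 + C

Use integration by parts with u = log(w + 5), dv = w**2 dw.
Then du = 1/(w + 5) dw and v = w**3/3.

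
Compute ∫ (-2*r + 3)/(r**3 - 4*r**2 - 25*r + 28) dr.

Factor the denominator: (r - 7)*(r - 1)*(r + 4).
Partial-fraction decomposition: 1/(5*(r + 4)) - 1/(30*(r - 1)) - 1/(6*(r - 7)).
Integrate each term: A/(r−a) contributes A·log|r−a|.

-log(r - 7)/6 - log(r - 1)/30 + log(r + 4)/5 + C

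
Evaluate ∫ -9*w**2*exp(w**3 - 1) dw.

-3*exp(w**3 - 1) + C

Let u = w**3 - 1, so du = (3*w**2) dw.
Rewriting, the integral becomes -3·∫ e^u du = -3·e^u.
Substituting back, u = w**3 - 1.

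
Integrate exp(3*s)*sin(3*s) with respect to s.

exp(3*s)*sin(3*s)/6 - exp(3*s)*cos(3*s)/6 + C

Let I denote the integral. Integrate by parts with u = sin(3*s), dv = exp(3*s) ds, so v = exp(3*s)/3: I = exp(3*s)*sin(3*s)/3 − ∫ exp(3*s)*cos(3*s) ds.
Apply parts again with u = cos(3*s), dv = exp(3*s) ds: ∫ exp(3*s)*cos(3*s) ds = exp(3*s)*cos(3*s)/3 + I. Substituting back brings back I: I = exp(3*s)*sin(3*s)/3 - exp(3*s)*cos(3*s)/3 − I.
Solving for I: (1 + 1)·I equals the remaining terms, so I = (1/2)·(exp(3*s)*sin(3*s)/3 - exp(3*s)*cos(3*s)/3).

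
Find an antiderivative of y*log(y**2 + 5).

Let u = y**2 + 5, so du = (2*y) dy.
The integral becomes (1/2)·∫ log(u) du; integrate by parts with u′=log(u), dv′=du.

y**2*log(y**2 + 5)/2 - y**2/2 + 5*log(y**2 + 5)/2 + C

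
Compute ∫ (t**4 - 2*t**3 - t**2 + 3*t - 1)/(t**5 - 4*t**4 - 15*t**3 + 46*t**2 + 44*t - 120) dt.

13*log(t - 5)/18 - 413*log(t - 2)/3600 - 3*log(t + 2)/16 + 29*log(t + 3)/50 + 1/(60*t - 120) + C

Factor the denominator: (t - 5)*(t - 2)**2*(t + 2)*(t + 3).
Partial-fraction decomposition: 29/(50*(t + 3)) - 3/(16*(t + 2)) - 413/(3600*(t - 2)) - 1/(60*(t - 2)**2) + 13/(18*(t - 5)).
Integrate each term; A/(t−a) gives A·log|t−a|; A/(t−a)² gives −A/(t−a).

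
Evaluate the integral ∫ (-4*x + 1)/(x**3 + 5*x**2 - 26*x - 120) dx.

-19*log(x - 5)/99 - 17*log(x + 4)/18 + 25*log(x + 6)/22 + C

Factor the denominator: (x - 5)*(x + 4)*(x + 6).
Partial-fraction decomposition: 25/(22*(x + 6)) - 17/(18*(x + 4)) - 19/(99*(x - 5)).
Integrate each term: A/(x−a) contributes A·log|x−a|.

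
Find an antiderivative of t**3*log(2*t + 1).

Use integration by parts with u = log(2*t + 1), dv = t**3 dt.
Then du = 2/(2*t + 1) dt and v = t**4/4.

t**4*log(2*t + 1)/4 - t**4/16 + t**3/24 - t**2/32 + t/32 - log(2*t + 1)/64 + C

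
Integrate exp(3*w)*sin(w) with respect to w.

Let I denote the integral. Integrate by parts with u = sin(w), dv = exp(3*w) dw, so v = exp(3*w)/3: I = exp(3*w)*sin(w)/3 − (1/3)·∫ exp(3*w)*cos(w) dw.
Apply parts again with u = cos(w), dv = exp(3*w) dw: ∫ exp(3*w)*cos(w) dw = exp(3*w)*cos(w)/3 + (1/3)·I. Substituting back brings back I: I = exp(3*w)*sin(w)/3 - exp(3*w)*cos(w)/9 − (1/9)·I.
Solving for I: (1 + 1/9)·I equals the remaining terms, so I = (9/10)·(exp(3*w)*sin(w)/3 - exp(3*w)*cos(w)/9).

3*exp(3*w)*sin(w)/10 - exp(3*w)*cos(w)/10 + C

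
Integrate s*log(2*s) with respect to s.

Use integration by parts with u = log(2*s), dv = s ds.
Then du = 1/s ds and v = s**2/2.

s**2*(log(s) + log(2))/2 - s**2/4 + C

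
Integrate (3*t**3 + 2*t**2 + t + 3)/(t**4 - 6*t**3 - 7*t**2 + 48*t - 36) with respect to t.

Factor the denominator: (t - 6)*(t - 2)*(t - 1)*(t + 3).
Partial-fraction decomposition: 7/(20*(t + 3)) + 9/(20*(t - 1)) - 37/(20*(t - 2)) + 81/(20*(t - 6)).
Integrate each term: A/(t−a) contributes A·log|t−a|.

81*log(t - 6)/20 - 37*log(t - 2)/20 + 9*log(t - 1)/20 + 7*log(t + 3)/20 + C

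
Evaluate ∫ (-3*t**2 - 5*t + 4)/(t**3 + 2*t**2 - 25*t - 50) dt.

Factor the denominator: (t - 5)*(t + 2)*(t + 5).
Partial-fraction decomposition: -23/(15*(t + 5)) - 2/(21*(t + 2)) - 48/(35*(t - 5)).
Integrate each term: A/(t−a) contributes A·log|t−a|.

-48*log(t - 5)/35 - 2*log(t + 2)/21 - 23*log(t + 5)/15 + C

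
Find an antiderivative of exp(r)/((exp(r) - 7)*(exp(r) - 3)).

log(exp(r) - 7)/4 - log(exp(r) - 3)/4 + C

Let u = e^r, du = e^r dr.
The integral becomes ∫ du/((u-7)(u-3)); decompose into partial fractions.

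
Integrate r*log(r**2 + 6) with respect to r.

Let u = r**2 + 6, so du = (2*r) dr.
The integral becomes (1/2)·∫ log(u) du; integrate by parts with u′=log(u), dv′=du.

r**2*log(r**2 + 6)/2 - r**2/2 + 3*log(r**2 + 6) + C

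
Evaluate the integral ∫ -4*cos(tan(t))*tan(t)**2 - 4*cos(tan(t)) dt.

-4*sin(tan(t)) + C

Let u = tan(t), so du = (tan(t)**2 + 1) dt.
Rewriting, the integral becomes -4·∫ cos(u) du = -4·sin(u).
Substituting back, u = tan(t).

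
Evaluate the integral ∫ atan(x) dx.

Use integration by parts with u = arctan(x), dv = dx.
Then du = 1/(x**2 + 1) dx.

x*atan(x) - log(x**2 + 1)/2 + C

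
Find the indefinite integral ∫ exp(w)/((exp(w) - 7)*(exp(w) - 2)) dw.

Let u = e^w, du = e^w dw.
The integral becomes ∫ du/((u-2)(u-7)); decompose into partial fractions.

log(exp(w) - 7)/5 - log(exp(w) - 2)/5 + C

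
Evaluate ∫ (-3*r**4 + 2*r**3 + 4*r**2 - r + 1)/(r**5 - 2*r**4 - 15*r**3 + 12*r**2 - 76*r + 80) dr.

Factor the denominator: (r - 5)*(r - 1)*(r + 4)*(r**2 + 4).
Partial-fraction decomposition: -9*(189*r + 104)/(2900*(r**2 + 4)) - 827/(900*(r + 4)) - 3/(100*(r - 1)) - 1529/(1044*(r - 5)).
Integrate each term; A/(r−a) gives A·log|r−a|; the (Br+D)/(r²+p²) term gives a log and an atan.

-1529*log(r - 5)/1044 - 3*log(r - 1)/100 - 827*log(r + 4)/900 - 1701*log(r**2 + 4)/5800 - 117*atan(r/2)/725 + C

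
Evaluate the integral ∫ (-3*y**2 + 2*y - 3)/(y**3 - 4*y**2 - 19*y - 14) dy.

-17*log(y - 7)/9 + log(y + 1) - 19*log(y + 2)/9 + C

Factor the denominator: (y - 7)*(y + 1)*(y + 2).
Partial-fraction decomposition: -19/(9*(y + 2)) + 1/(y + 1) - 17/(9*(y - 7)).
Integrate each term: A/(y−a) contributes A·log|y−a|.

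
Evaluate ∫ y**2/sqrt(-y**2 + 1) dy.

-y*sqrt(-y**2 + 1)/2 + asin(y)/2 + C

Substitute y = sin(θ), so dy = cos(θ) dθ and the radical becomes sqrt(-y**2 + 1) = cos(θ) by the Pythagorean identity.
Integrate the resulting trig expression in θ, then back-substitute θ = asin(y), sin(θ) = y, cos(θ) = sqrt(-y**2 + 1) (absorbing any constant into C).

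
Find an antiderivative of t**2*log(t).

t**3*log(t)/3 - t**3/9 + C

Use integration by parts with u = log(t), dv = t**2 dt.
Then du = 1/t dt and v = t**3/3.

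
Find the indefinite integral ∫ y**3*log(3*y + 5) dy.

y**4*log(3*y + 5)/4 - y**4/16 + 5*y**3/36 - 25*y**2/72 + 125*y/108 - 625*log(3*y + 5)/324 + C

Use integration by parts with u = log(3*y + 5), dv = y**3 dy.
Then du = 3/(3*y + 5) dy and v = y**4/4.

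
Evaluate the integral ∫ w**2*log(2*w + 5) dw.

Use integration by parts with u = log(2*w + 5), dv = w**2 dw.
Then du = 2/(2*w + 5) dw and v = w**3/3.

w**3*log(2*w + 5)/3 - w**3/9 + 5*w**2/12 - 25*w/12 + 125*log(2*w + 5)/24 + C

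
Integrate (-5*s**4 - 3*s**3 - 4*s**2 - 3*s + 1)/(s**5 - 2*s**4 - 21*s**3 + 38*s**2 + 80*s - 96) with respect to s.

-1547*log(s - 4)/144 + 53*log(s - 3)/7 - 7*log(s - 1)/45 + 13*log(s + 2)/36 - 1139*log(s + 4)/560 + C

Factor the denominator: (s - 4)*(s - 3)*(s - 1)*(s + 2)*(s + 4).
Partial-fraction decomposition: -1139/(560*(s + 4)) + 13/(36*(s + 2)) - 7/(45*(s - 1)) + 53/(7*(s - 3)) - 1547/(144*(s - 4)).
Integrate each term: A/(s−a) contributes A·log|s−a|.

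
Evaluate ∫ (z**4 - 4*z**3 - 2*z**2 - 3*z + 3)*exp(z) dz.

Use integration by parts with u = z**4 - 4*z**3 - 2*z**2 - 3*z + 3, dv = exp(z) dz, so v = exp(z).
Apply parts 4 times (tabular method): alternate signs, differentiate u down to 0, integrate dv up.

(z**4 - 8*z**3 + 22*z**2 - 47*z + 50)*exp(z) + C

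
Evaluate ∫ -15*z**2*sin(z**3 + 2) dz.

Let u = z**3 + 2, so du = (3*z**2) dz.
Rewriting, the integral becomes -5·∫ sin(u) du = -5·-cos(u).
Substituting back, u = z**3 + 2.

5*cos(z**3 + 2) + C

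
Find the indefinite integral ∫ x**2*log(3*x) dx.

Use integration by parts with u = log(3*x), dv = x**2 dx.
Then du = 1/x dx and v = x**3/3.

x**3*(log(x) + log(3))/3 - x**3/9 + C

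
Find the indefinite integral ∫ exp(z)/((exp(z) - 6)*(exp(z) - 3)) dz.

Let u = e^z, du = e^z dz.
The integral becomes ∫ du/((u-6)(u-3)); decompose into partial fractions.

log(exp(z) - 6)/3 - log(exp(z) - 3)/3 + C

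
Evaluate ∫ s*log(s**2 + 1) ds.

Let u = s**2 + 1, so du = (2*s) ds.
The integral becomes (1/2)·∫ log(u) du; integrate by parts with u′=log(u), dv′=du.

s**2*log(s**2 + 1)/2 - s**2/2 + log(s**2 + 1)/2 + C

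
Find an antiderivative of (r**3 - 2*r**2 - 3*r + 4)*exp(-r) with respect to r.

Use integration by parts with u = r**3 - 2*r**2 - 3*r + 4, dv = exp(-r) dr, so v = -exp(-r).
Apply parts 3 times (tabular method): alternate signs, differentiate u down to 0, integrate dv up.

(-r**3 - r**2 + r - 3)*exp(-r) + C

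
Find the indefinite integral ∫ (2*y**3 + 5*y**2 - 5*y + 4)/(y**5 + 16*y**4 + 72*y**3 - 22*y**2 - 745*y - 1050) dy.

11*log(y - 3)/400 - 2*log(y + 2)/25 + 33*log(y + 5)/16 - 201*log(y + 7)/100 + 2/(y + 5) + C

Factor the denominator: (y - 3)*(y + 2)*(y + 5)**2*(y + 7).
Partial-fraction decomposition: -201/(100*(y + 7)) + 33/(16*(y + 5)) - 2/(y + 5)**2 - 2/(25*(y + 2)) + 11/(400*(y - 3)).
Integrate each term; A/(y−a) gives A·log|y−a|; A/(y−a)² gives −A/(y−a).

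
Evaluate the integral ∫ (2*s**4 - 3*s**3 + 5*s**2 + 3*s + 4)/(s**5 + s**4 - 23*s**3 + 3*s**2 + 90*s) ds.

2*log(s)/45 + 9179*log(s - 3)/14400 - 37*log(s + 2)/75 + 1739*log(s + 5)/960 - 139/(120*s - 360) + C

Factor the denominator: s*(s - 3)**2*(s + 2)*(s + 5).
Partial-fraction decomposition: 1739/(960*(s + 5)) - 37/(75*(s + 2)) + 9179/(14400*(s - 3)) + 139/(120*(s - 3)**2) + 2/(45*s).
Integrate each term; A/(s−a) gives A·log|s−a|; A/(s−a)² gives −A/(s−a).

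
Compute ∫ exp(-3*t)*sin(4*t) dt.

Let I denote the integral. Integrate by parts with u = sin(4*t), dv = exp(-3*t) dt, so v = -exp(-3*t)/3: I = -exp(-3*t)*sin(4*t)/3 + (4/3)·∫ exp(-3*t)*cos(4*t) dt.
Apply parts again with u = cos(4*t), dv = exp(-3*t) dt: ∫ exp(-3*t)*cos(4*t) dt = -exp(-3*t)*cos(4*t)/3 − (4/3)·I. Substituting back brings back I: I = -exp(-3*t)*sin(4*t)/3 - 4*exp(-3*t)*cos(4*t)/9 − (16/9)·I.
Solving for I: (1 + 16/9)·I equals the remaining terms, so I = (9/25)·(-exp(-3*t)*sin(4*t)/3 - 4*exp(-3*t)*cos(4*t)/9).

-3*exp(-3*t)*sin(4*t)/25 - 4*exp(-3*t)*cos(4*t)/25 + C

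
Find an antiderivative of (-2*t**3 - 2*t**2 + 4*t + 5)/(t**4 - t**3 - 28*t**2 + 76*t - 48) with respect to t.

-139*log(t - 4)/60 + 11*log(t - 2)/16 + 5*log(t - 1)/21 - 341*log(t + 6)/560 + C

Factor the denominator: (t - 4)*(t - 2)*(t - 1)*(t + 6).
Partial-fraction decomposition: -341/(560*(t + 6)) + 5/(21*(t - 1)) + 11/(16*(t - 2)) - 139/(60*(t - 4)).
Integrate each term: A/(t−a) contributes A·log|t−a|.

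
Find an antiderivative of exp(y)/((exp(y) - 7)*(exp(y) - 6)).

log(exp(y) - 7) - log(exp(y) - 6) + C

Let u = e^y, du = e^y dy.
The integral becomes ∫ du/((u-7)(u-6)); decompose into partial fractions.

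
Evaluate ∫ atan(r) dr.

Use integration by parts with u = arctan(r), dv = dr.
Then du = 1/(r**2 + 1) dr.

r*atan(r) - log(r**2 + 1)/2 + C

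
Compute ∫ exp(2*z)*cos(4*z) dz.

exp(2*z)*sin(4*z)/5 + exp(2*z)*cos(4*z)/10 + C

Let I denote the integral. Integrate by parts with u = cos(4*z), dv = exp(2*z) dz, so v = exp(2*z)/2: I = exp(2*z)*cos(4*z)/2 + 2·∫ exp(2*z)*sin(4*z) dz.
Apply parts again with u = sin(4*z), dv = exp(2*z) dz: ∫ exp(2*z)*sin(4*z) dz = exp(2*z)*sin(4*z)/2 − 2·I. Substituting back brings back I: I = exp(2*z)*sin(4*z) + exp(2*z)*cos(4*z)/2 − 4·I.
Solving for I: (1 + 4)·I equals the remaining terms, so I = (1/5)·(exp(2*z)*sin(4*z) + exp(2*z)*cos(4*z)/2).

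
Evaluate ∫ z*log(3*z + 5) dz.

Use integration by parts with u = log(3*z + 5), dv = z dz.
Then du = 3/(3*z + 5) dz and v = z**2/2.

z**2*log(3*z + 5)/2 - z**2/4 + 5*z/6 - 25*log(3*z + 5)/18 + C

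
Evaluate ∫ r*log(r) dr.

r**2*log(r)/2 - r**2/4 + C

Use integration by parts with u = log(r), dv = r dr.
Then du = 1/r dr and v = r**2/2.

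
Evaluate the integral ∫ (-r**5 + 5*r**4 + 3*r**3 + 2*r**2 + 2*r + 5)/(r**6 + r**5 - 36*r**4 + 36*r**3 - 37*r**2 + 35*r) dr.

log(r)/7 + 11*log(r - 5)/156 - log(r - 1)/4 - 871*log(r + 7)/1050 - 87*log(r**2 + 1)/1300 + 59*atan(r)/650 + C

Factor the denominator: r*(r - 5)*(r - 1)*(r + 7)*(r**2 + 1).
Partial-fraction decomposition: -(87*r - 59)/(650*(r**2 + 1)) - 871/(1050*(r + 7)) - 1/(4*(r - 1)) + 11/(156*(r - 5)) + 1/(7*r).
Integrate each term; A/(r−a) gives A·log|r−a|; the (Br+D)/(r²+p²) term gives a log and an atan.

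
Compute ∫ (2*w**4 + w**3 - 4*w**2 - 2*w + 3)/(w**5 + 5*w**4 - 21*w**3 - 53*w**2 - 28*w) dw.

Factor the denominator: w*(w - 4)*(w + 1)**2*(w + 7).
Partial-fraction decomposition: 1070/(693*(w + 7)) + 23/(225*(w + 1)) + 1/(15*(w + 1)**2) + 507/(1100*(w - 4)) - 3/(28*w).
Integrate each term; A/(w−a) gives A·log|w−a|; A/(w−a)² gives −A/(w−a).

-3*log(w)/28 + 507*log(w - 4)/1100 + 23*log(w + 1)/225 + 1070*log(w + 7)/693 - 1/(15*w + 15) + C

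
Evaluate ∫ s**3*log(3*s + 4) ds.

Use integration by parts with u = log(3*s + 4), dv = s**3 ds.
Then du = 3/(3*s + 4) ds and v = s**4/4.

s**4*log(3*s + 4)/4 - s**4/16 + s**3/9 - 2*s**2/9 + 16*s/27 - 64*log(3*s + 4)/81 + C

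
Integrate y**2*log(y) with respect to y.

Use integration by parts with u = log(y), dv = y**2 dy.
Then du = 1/y dy and v = y**3/3.

y**3*log(y)/3 - y**3/9 + C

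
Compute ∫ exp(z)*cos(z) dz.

Let I denote the integral. Integrate by parts with u = cos(z), dv = exp(z) dz, so v = exp(z): I = exp(z)*cos(z) + ∫ exp(z)*sin(z) dz.
Apply parts again with u = sin(z), dv = exp(z) dz: ∫ exp(z)*sin(z) dz = exp(z)*sin(z) − I. Substituting back brings back I: I = exp(z)*sin(z) + exp(z)*cos(z) − I.
Solving for I: (1 + 1)·I equals the remaining terms, so I = (1/2)·(exp(z)*sin(z) + exp(z)*cos(z)).

exp(z)*sin(z)/2 + exp(z)*cos(z)/2 + C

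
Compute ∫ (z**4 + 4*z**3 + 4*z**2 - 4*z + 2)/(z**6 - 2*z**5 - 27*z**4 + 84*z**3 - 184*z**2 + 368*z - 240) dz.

Factor the denominator: (z - 5)*(z - 2)*(z - 1)*(z + 6)*(z**2 + 4).
Partial-fraction decomposition: -(45*z + 196)/(1160*(z**2 + 4)) - 43/(1760*(z + 6)) + 1/(20*(z - 1)) - 29/(96*(z - 2)) + 1207/(3828*(z - 5)).
Integrate each term; A/(z−a) gives A·log|z−a|; the (Bz+D)/(z²+p²) term gives a log and an atan.

1207*log(z - 5)/3828 - 29*log(z - 2)/96 + log(z - 1)/20 - 43*log(z + 6)/1760 - 9*log(z**2 + 4)/464 - 49*atan(z/2)/580 + C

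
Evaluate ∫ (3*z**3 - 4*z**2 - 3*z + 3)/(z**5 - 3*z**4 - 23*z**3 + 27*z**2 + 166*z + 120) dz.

Factor the denominator: (z - 5)*(z - 4)*(z + 1)*(z + 2)*(z + 3).
Partial-fraction decomposition: -15/(16*(z + 3)) + 31/(42*(z + 2)) - 1/(60*(z + 1)) - 17/(30*(z - 4)) + 263/(336*(z - 5)).
Integrate each term: A/(z−a) contributes A·log|z−a|.

263*log(z - 5)/336 - 17*log(z - 4)/30 - log(z + 1)/60 + 31*log(z + 2)/42 - 15*log(z + 3)/16 + C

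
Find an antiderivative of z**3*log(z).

Use integration by parts with u = log(z), dv = z**3 dz.
Then du = 1/z dz and v = z**4/4.

z**4*log(z)/4 - z**4/16 + C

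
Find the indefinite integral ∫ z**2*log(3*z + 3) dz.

z**3*log(3*z + 3)/3 - z**3/9 + z**2/6 - z/3 + log(z + 1)/3 + C

Use integration by parts with u = log(3*z + 3), dv = z**2 dz.
Then du = 3/(3*z + 3) dz and v = z**3/3.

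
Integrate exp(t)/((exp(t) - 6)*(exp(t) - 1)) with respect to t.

Let u = e^t, du = e^t dt.
The integral becomes ∫ du/((u-1)(u-6)); decompose into partial fractions.

log(exp(t) - 6)/5 - log(exp(t) - 1)/5 + C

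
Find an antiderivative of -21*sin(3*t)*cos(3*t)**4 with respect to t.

7*cos(3*t)**5/5 + C

Let u = cos(3*t), so du = (-3*sin(3*t)) dt.
Rewriting, the integral becomes 7·∫ u^4 du = 7·u^5/5.
Substituting back, u = cos(3*t).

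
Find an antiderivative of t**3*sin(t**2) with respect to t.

Let u = t², du = 2t dt; rewrite as (1/2)∫ u^1·sin(1u) du.
Now integrate by parts 1 time.

-t**2*cos(t**2)/2 + sin(t**2)/2 + C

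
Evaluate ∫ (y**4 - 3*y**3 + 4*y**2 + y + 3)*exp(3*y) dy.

(27*y**4 - 117*y**3 + 225*y**2 - 123*y + 122)*exp(3*y)/81 + C

Use integration by parts with u = y**4 - 3*y**3 + 4*y**2 + y + 3, dv = exp(3*y) dy, so v = exp(3*y)/3.
Apply parts 4 times (tabular method): alternate signs, differentiate u down to 0, integrate dv up.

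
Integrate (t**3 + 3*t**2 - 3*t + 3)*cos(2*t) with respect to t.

Use integration by parts with u = t**3 + 3*t**2 - 3*t + 3, dv = cos(2*t) dt, so v = sin(2*t)/2.
Apply parts 3 times (tabular method): alternate signs, differentiate u down to 0, integrate dv up.

t**3*sin(2*t)/2 + 3*t**2*sin(2*t)/2 + 3*t**2*cos(2*t)/4 - 9*t*sin(2*t)/4 + 3*t*cos(2*t)/2 + 3*sin(2*t)/4 - 9*cos(2*t)/8 + C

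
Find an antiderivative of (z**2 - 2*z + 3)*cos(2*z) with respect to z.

z**2*sin(2*z)/2 - z*sin(2*z) + z*cos(2*z)/2 + 5*sin(2*z)/4 - cos(2*z)/2 + C

Use integration by parts with u = z**2 - 2*z + 3, dv = cos(2*z) dz, so v = sin(2*z)/2.
Apply parts 2 times (tabular method): alternate signs, differentiate u down to 0, integrate dv up.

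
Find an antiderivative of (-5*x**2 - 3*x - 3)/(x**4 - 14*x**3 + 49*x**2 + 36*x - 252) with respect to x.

Factor the denominator: (x - 7)*(x - 6)*(x - 3)*(x + 2).
Partial-fraction decomposition: 17/(360*(x + 2)) - 19/(20*(x - 3)) + 67/(8*(x - 6)) - 269/(36*(x - 7)).
Integrate each term: A/(x−a) contributes A·log|x−a|.

-269*log(x - 7)/36 + 67*log(x - 6)/8 - 19*log(x - 3)/20 + 17*log(x + 2)/360 + C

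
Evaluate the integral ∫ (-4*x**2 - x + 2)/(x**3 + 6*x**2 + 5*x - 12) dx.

-3*log(x - 1)/20 + 31*log(x + 3)/4 - 58*log(x + 4)/5 + C

Factor the denominator: (x - 1)*(x + 3)*(x + 4).
Partial-fraction decomposition: -58/(5*(x + 4)) + 31/(4*(x + 3)) - 3/(20*(x - 1)).
Integrate each term: A/(x−a) contributes A·log|x−a|.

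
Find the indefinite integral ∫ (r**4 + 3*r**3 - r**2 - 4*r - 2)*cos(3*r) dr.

r**4*sin(3*r)/3 + r**3*sin(3*r) + 4*r**3*cos(3*r)/9 - 7*r**2*sin(3*r)/9 + r**2*cos(3*r) - 2*r*sin(3*r) - 14*r*cos(3*r)/27 - 40*sin(3*r)/81 - 2*cos(3*r)/3 + C

Use integration by parts with u = r**4 + 3*r**3 - r**2 - 4*r - 2, dv = cos(3*r) dr, so v = sin(3*r)/3.
Apply parts 4 times (tabular method): alternate signs, differentiate u down to 0, integrate dv up.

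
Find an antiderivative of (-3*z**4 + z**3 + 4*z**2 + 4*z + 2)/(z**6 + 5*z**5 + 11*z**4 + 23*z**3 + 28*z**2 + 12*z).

log(z)/6 - 23*log(z + 1)/25 + 61*log(z + 3)/39 - 527*log(z**2 + 4)/1300 + 93*atan(z/2)/325 - 1/(5*z + 5) + C

Factor the denominator: z*(z + 1)**2*(z + 3)*(z**2 + 4).
Partial-fraction decomposition: -31*(17*z - 12)/(650*(z**2 + 4)) + 61/(39*(z + 3)) - 23/(25*(z + 1)) + 1/(5*(z + 1)**2) + 1/(6*z).
Integrate each term; A/(z−a) gives A·log|z−a|; the (Bz+D)/(z²+p²) term gives a log and an atan.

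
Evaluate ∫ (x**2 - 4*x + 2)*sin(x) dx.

Use integration by parts with u = x**2 - 4*x + 2, dv = sin(x) dx, so v = -cos(x).
Apply parts 2 times (tabular method): alternate signs, differentiate u down to 0, integrate dv up.

-x**2*cos(x) + 2*x*sin(x) + 4*x*cos(x) - 4*sin(x) + C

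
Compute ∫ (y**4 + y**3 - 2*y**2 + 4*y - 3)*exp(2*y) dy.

(4*y**4 - 4*y**3 - 2*y**2 + 18*y - 21)*exp(2*y)/8 + C

Use integration by parts with u = y**4 + y**3 - 2*y**2 + 4*y - 3, dv = exp(2*y) dy, so v = exp(2*y)/2.
Apply parts 4 times (tabular method): alternate signs, differentiate u down to 0, integrate dv up.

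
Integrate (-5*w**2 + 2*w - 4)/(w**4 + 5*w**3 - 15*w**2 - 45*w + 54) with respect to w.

-43*log(w - 3)/108 + log(w - 1)/8 - 55*log(w + 3)/72 + 28*log(w + 6)/27 + C

Factor the denominator: (w - 3)*(w - 1)*(w + 3)*(w + 6).
Partial-fraction decomposition: 28/(27*(w + 6)) - 55/(72*(w + 3)) + 1/(8*(w - 1)) - 43/(108*(w - 3)).
Integrate each term: A/(w−a) contributes A·log|w−a|.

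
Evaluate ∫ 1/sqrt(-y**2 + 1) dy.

asin(y) + C

Substitute y = sin(θ), so dy = cos(θ) dθ and the radical becomes sqrt(-y**2 + 1) = cos(θ) by the Pythagorean identity.
Integrate the resulting trig expression in θ, then back-substitute θ = asin(y), sin(θ) = y, cos(θ) = sqrt(-y**2 + 1) (absorbing any constant into C).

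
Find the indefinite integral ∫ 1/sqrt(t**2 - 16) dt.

log(t + sqrt(t**2 - 16)) + C

Substitute t = 4·sec(θ), so dt = 4·sec(θ)*tan(θ) dθ and the radical becomes sqrt(t**2 - 16) = 4·tan(θ) by the Pythagorean identity.
Integrate the resulting trig expression in θ, then back-substitute sec(θ) = t/4, tan(θ) = sqrt(t**2 - 16)/4 (absorbing any constant into C).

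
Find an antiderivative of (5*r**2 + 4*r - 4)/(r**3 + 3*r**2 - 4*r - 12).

6*log(r - 2)/5 - 2*log(r + 2) + 29*log(r + 3)/5 + C

Factor the denominator: (r - 2)*(r + 2)*(r + 3).
Partial-fraction decomposition: 29/(5*(r + 3)) - 2/(r + 2) + 6/(5*(r - 2)).
Integrate each term: A/(r−a) contributes A·log|r−a|.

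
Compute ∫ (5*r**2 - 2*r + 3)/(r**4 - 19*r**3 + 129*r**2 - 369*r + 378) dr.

117*log(r - 7)/8 - 19*log(r - 6) + 35*log(r - 3)/8 - 7/(2*r - 6) + C

Factor the denominator: (r - 7)*(r - 6)*(r - 3)**2.
Partial-fraction decomposition: 35/(8*(r - 3)) + 7/(2*(r - 3)**2) - 19/(r - 6) + 117/(8*(r - 7)).
Integrate each term; A/(r−a) gives A·log|r−a|; A/(r−a)² gives −A/(r−a).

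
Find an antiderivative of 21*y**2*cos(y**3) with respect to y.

7*sin(y**3) + C

Let u = y**3, so du = (3*y**2) dy.
Rewriting, the integral becomes 7·∫ cos(u) du = 7·sin(u).
Substituting back, u = y**3.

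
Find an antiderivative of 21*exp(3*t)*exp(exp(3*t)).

Let u = exp(3*t), so du = (3*exp(3*t)) dt.
Rewriting, the integral becomes 7·∫ e^u du = 7·e^u.
Substituting back, u = exp(3*t).

7*exp(exp(3*t)) + C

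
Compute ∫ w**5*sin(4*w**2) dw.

-w**4*cos(4*w**2)/8 + w**2*sin(4*w**2)/16 + cos(4*w**2)/64 + C

Let u = w², du = 2w dw; rewrite as (1/2)∫ u^2·sin(4u) du.
Now integrate by parts 2 times.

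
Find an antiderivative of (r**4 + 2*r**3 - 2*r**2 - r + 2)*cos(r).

Use integration by parts with u = r**4 + 2*r**3 - 2*r**2 - r + 2, dv = cos(r) dr, so v = sin(r).
Apply parts 4 times (tabular method): alternate signs, differentiate u down to 0, integrate dv up.

r**4*sin(r) + 2*r**3*sin(r) + 4*r**3*cos(r) - 14*r**2*sin(r) + 6*r**2*cos(r) - 13*r*sin(r) - 28*r*cos(r) + 30*sin(r) - 13*cos(r) + C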